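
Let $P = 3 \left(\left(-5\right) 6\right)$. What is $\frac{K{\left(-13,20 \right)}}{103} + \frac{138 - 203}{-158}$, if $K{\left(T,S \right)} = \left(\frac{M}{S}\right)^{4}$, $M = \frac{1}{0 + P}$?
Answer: $\frac{35140716000000079}{85418971200000000} \approx 0.41139$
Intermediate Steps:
$P = -90$ ($P = 3 \left(-30\right) = -90$)
$M = - \frac{1}{90}$ ($M = \frac{1}{0 - 90} = \frac{1}{-90} = - \frac{1}{90} \approx -0.011111$)
$K{\left(T,S \right)} = \frac{1}{65610000 S^{4}}$ ($K{\left(T,S \right)} = \left(- \frac{1}{90 S}\right)^{4} = \frac{1}{65610000 S^{4}}$)
$\frac{K{\left(-13,20 \right)}}{103} + \frac{138 - 203}{-158} = \frac{\frac{1}{65610000} \cdot \frac{1}{160000}}{103} + \frac{138 - 203}{-158} = \frac{1}{65610000} \cdot \frac{1}{160000} \cdot \frac{1}{103} + \left(138 - 203\right) \left(- \frac{1}{158}\right) = \frac{1}{10497600000000} \cdot \frac{1}{103} - - \frac{65}{158} = \frac{1}{1081252800000000} + \frac{65}{158} = \frac{35140716000000079}{85418971200000000}$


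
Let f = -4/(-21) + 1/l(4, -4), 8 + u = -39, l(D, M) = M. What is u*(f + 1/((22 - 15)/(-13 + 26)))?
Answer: -7097/84 ≈ -84.488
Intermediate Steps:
u = -47 (u = -8 - 39 = -47)
f = -5/84 (f = -4/(-21) + 1/(-4) = -4*(-1/21) + 1*(-¼) = 4/21 - ¼ = -5/84 ≈ -0.059524)
u*(f + 1/((22 - 15)/(-13 + 26))) = -47*(-5/84 + 1/((22 - 15)/(-13 + 26))) = -47*(-5/84 + 1/(7/13)) = -47*(-5/84 + 13/7) = -47*151/84 = -7097/84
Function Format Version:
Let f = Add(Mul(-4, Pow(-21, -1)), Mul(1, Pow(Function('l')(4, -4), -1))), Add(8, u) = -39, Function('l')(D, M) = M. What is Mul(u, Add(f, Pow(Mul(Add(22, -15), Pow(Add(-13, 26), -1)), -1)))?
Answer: Rational(-7097, 84) ≈ -84.488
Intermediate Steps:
u = -47 (u = Add(-8, -39) = -47)
f = Rational(-5, 84) (f = Add(Mul(-4, Pow(-21, -1)), Mul(1, Pow(-4, -1))) = Add(Mul(-4, Rational(-1, 21)), Mul(1, Rational(-1, 4))) = Add(Rational(4, 21), Rational(-1, 4)) = Rational(-5, 84) ≈ -0.059524)
Mul(u, Add(f, Pow(Mul(Add(22, -15), Pow(Add(-13, 26), -1)), -1))) = Mul(-47, Add(Rational(-5, 84), Pow(Mul(Add(22, -15), Pow(Add(-13, 26), -1)), -1))) = Mul(-47, Add(Rational(-5, 84), Pow(Mul(7, Pow(13, -1)), -1))) = Mul(-47, Add(Rational(-5, 84), Pow(Mul(7, Rational(1, 13)), -1))) = Mul(-47, Add(Rational(-5, 84), Pow(Rational(7, 13), -1))) = Mul(-47, Add(Rational(-5, 84), Rational(13, 7))) = Mul(-47, Rational(151, 84)) = Rational(-7097, 84)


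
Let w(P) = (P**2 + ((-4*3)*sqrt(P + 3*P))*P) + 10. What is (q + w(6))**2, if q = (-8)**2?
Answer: 136516 - 31680*sqrt(6) ≈ 58916.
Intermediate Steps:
q = 64
w(P) = 10 + P**2 - 24*P**(3/2) (w(P) = (P**2 + (-12*2*sqrt(P))*P) + 10 = (P**2 + (-24*sqrt(P))*P) + 10 = (P**2 - 24*P**(3/2)) + 10 = 10 + P**2 - 24*P**(3/2))
(q + w(6))**2 = (64 + (10 + 6**2 - 144*sqrt(6)))**2 = (64 + (10 + 36 - 144*sqrt(6)))**2 = (64 + (46 - 144*sqrt(6)))**2 = (110 - 144*sqrt(6))**2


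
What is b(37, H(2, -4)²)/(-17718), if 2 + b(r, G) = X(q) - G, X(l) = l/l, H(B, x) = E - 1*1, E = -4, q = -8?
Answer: 13/8859 ≈ 0.0014674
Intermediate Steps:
H(B, x) = -5 (H(B, x) = -4 - 1*1 = -4 - 1 = -5)
X(l) = 1
b(r, G) = -1 - G (b(r, G) = -2 + (1 - G) = -1 - G)
b(37, H(2, -4)²)/(-17718) = (-1 - 1*(-5)²)/(-17718) = (-1 - 1*25)*(-1/17718) = (-1 - 25)*(-1/17718) = -26*(-1/17718) = 13/8859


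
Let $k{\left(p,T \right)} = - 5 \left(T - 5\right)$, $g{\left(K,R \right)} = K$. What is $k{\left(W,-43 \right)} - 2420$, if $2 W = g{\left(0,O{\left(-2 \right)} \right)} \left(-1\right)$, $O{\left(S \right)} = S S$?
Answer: $-2180$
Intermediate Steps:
$O{\left(S \right)} = S^{2}$
$W = 0$ ($W = \frac{0 \left(-1\right)}{2} = \frac{1}{2} \cdot 0 = 0$)
$k{\left(p,T \right)} = 25 - 5 T$ ($k{\left(p,T \right)} = - 5 \left(-5 + T\right) = 25 - 5 T$)
$k{\left(W,-43 \right)} - 2420 = \left(25 - -215\right) - 2420 = \left(25 + 215\right) - 2420 = 240 - 2420 = -2180$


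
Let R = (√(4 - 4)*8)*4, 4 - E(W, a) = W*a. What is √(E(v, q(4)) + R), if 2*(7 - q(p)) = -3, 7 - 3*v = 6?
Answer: √42/6 ≈ 1.0801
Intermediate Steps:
v = ⅓ (v = 7/3 - ⅓*6 = 7/3 - 2 = ⅓ ≈ 0.33333)
q(p) = 17/2 (q(p) = 7 - ½*(-3) = 7 + 3/2 = 17/2)
E(W, a) = 4 - W*a
R = 0 (R = (√0*8)*4 = (0*8)*4 = 0*4 = 0)
√(E(v, q(4)) + R) = √((4 - 1*⅓*17/2) + 0) = √((4 - 17/6) + 0) = √(7/6 + 0) = √(7/6) = √42/6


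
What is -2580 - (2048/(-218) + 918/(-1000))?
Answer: -140047969/54500 ≈ -2569.7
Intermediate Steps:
-2580 - (2048/(-218) + 918/(-1000)) = -2580 - (2048*(-1/218) + 918*(-1/1000)) = -2580 - (-1024/109 - 459/500) = -2580 - 1*(-562031/54500) = -2580 + 562031/54500 = -140047969/54500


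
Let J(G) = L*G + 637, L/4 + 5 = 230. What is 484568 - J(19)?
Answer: 466831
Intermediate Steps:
L = 900 (L = -20 + 4*230 = -20 + 920 = 900)
J(G) = 637 + 900*G (J(G) = 900*G + 637 = 637 + 900*G)
484568 - J(19) = 484568 - (637 + 900*19) = 484568 - (637 + 17100) = 484568 - 1*17737 = 484568 - 17737 = 466831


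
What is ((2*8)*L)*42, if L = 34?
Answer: 22848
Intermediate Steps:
((2*8)*L)*42 = ((2*8)*34)*42 = (16*34)*42 = 544*42 = 22848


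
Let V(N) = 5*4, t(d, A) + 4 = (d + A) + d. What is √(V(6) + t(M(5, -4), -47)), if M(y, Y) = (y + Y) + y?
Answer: I*√19 ≈ 4.3589*I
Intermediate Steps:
M(y, Y) = Y + 2*y (M(y, Y) = (Y + y) + y = Y + 2*y)
t(d, A) = -4 + A + 2*d (t(d, A) = -4 + ((d + A) + d) = -4 + ((A + d) + d) = -4 + (A + 2*d) = -4 + A + 2*d)
V(N) = 20
√(V(6) + t(M(5, -4), -47)) = √(20 + (-4 - 47 + 2*(-4 + 2*5))) = √(20 + (-4 - 47 + 2*(-4 + 10))) = √(20 + (-4 - 47 + 2*6)) = √(20 + (-4 - 47 + 12)) = √(20 - 39) = √(-19) = I*√19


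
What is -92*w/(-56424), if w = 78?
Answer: 299/2351 ≈ 0.12718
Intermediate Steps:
-92*w/(-56424) = -92*78/(-56424) = -7176*(-1/56424) = 299/2351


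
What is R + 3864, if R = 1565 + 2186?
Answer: 7615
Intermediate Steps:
R = 3751
R + 3864 = 3751 + 3864 = 7615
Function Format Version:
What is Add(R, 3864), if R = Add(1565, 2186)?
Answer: 7615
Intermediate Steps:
R = 3751
Add(R, 3864) = Add(3751, 3864) = 7615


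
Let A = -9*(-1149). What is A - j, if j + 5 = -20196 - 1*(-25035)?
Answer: 5507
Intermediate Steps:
j = 4834 (j = -5 + (-20196 - 1*(-25035)) = -5 + (-20196 + 25035) = -5 + 4839 = 4834)
A = 10341
A - j = 10341 - 1*4834 = 10341 - 4834 = 5507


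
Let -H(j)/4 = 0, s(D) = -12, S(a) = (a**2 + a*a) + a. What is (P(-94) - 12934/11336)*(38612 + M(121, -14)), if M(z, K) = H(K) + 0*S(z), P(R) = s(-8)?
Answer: -718984399/1417 ≈ -5.0740e+5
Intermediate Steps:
S(a) = a + 2*a**2 (S(a) = (a**2 + a**2) + a = 2*a**2 + a = a + 2*a**2)
P(R) = -12
H(j) = 0 (H(j) = -4*0 = 0)
M(z, K) = 0 (M(z, K) = 0 + 0*(z*(1 + 2*z)) = 0 + 0 = 0)
(P(-94) - 12934/11336)*(38612 + M(121, -14)) = (-12 - 12934/11336)*(38612 + 0) = (-12 - 12934*1/11336)*38612 = (-12 - 6467/5668)*38612 = -74483/5668*38612 = -718984399/1417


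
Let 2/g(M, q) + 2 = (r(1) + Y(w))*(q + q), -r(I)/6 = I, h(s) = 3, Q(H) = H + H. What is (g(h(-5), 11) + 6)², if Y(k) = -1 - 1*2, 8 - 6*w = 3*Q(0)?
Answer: 358801/10000 ≈ 35.880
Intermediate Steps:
Q(H) = 2*H
r(I) = -6*I
w = 4/3 (w = 4/3 - 2*0/2 = 4/3 - 0/2 = 4/3 - ⅙*0 = 4/3 + 0 = 4/3 ≈ 1.3333)
Y(k) = -3 (Y(k) = -1 - 2 = -3)
g(M, q) = 2/(-2 - 18*q) (g(M, q) = 2/(-2 + (-6*1 - 3)*(q + q)) = 2/(-2 + (-6 - 3)*(2*q)) = 2/(-2 - 18*q))
(g(h(-5), 11) + 6)² = (-1/(1 + 9*11) + 6)² = (-1/(1 + 99) + 6)² = (-1/100 + 6)² = (599/100)² = 358801/10000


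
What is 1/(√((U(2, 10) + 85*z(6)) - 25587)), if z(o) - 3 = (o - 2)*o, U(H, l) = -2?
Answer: -I*√23294/23294 ≈ -0.0065521*I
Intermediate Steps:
z(o) = 3 + o*(-2 + o) (z(o) = 3 + (o - 2)*o = 3 + (-2 + o)*o = 3 + o*(-2 + o))
1/(√((U(2, 10) + 85*z(6)) - 25587)) = 1/(√((-2 + 85*(3 + 6² - 2*6)) - 25587)) = 1/(√((-2 + 85*(3 + 36 - 12)) - 25587)) = 1/(√((-2 + 85*27) - 25587)) = 1/(√((-2 + 2295) - 25587)) = 1/(√(2293 - 25587)) = 1/(√(-23294)) = 1/(I*√23294) = -I*√23294/23294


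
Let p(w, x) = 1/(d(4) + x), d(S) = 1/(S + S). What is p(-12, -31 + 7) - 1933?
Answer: -369211/191 ≈ -1933.0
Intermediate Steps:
d(S) = 1/(2*S)
p(w, x) = 1/(⅛ + x) (p(w, x) = 1/((½)/4 + x) = 1/((½)*(¼) + x) = 1/(⅛ + x))
p(-12, -31 + 7) - 1933 = 8/(1 + 8*(-31 + 7)) - 1933 = 8/(1 + 8*(-24)) - 1933 = 8/(1 - 192) - 1933 = 8/(-191) - 1933 = 8*(-1/191) - 1933 = -8/191 - 1933 = -369211/191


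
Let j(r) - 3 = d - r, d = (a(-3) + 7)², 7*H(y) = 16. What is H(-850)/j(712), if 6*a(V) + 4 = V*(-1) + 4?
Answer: -64/18277 ≈ -0.0035017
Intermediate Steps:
a(V) = -V/6 (a(V) = -⅔ + (V*(-1) + 4)/6 = -⅔ + (-V + 4)/6 = -⅔ + (4 - V)/6 = -⅔ + (⅔ - V/6) = -V/6)
H(y) = 16/7 (H(y) = (⅐)*16 = 16/7)
d = 225/4 (d = (-⅙*(-3) + 7)² = (½ + 7)² = (15/2)² = 225/4 ≈ 56.250)
j(r) = 237/4 - r (j(r) = 3 + (225/4 - r) = 237/4 - r)
H(-850)/j(712) = 16/(7*(237/4 - 1*712)) = 16/(7*(237/4 - 712)) = 16/(7*(-2611/4)) = (16/7)*(-4/2611) = -64/18277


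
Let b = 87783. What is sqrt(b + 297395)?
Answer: 29*sqrt(458) ≈ 620.63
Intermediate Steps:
sqrt(b + 297395) = sqrt(87783 + 297395) = sqrt(385178) = 29*sqrt(458)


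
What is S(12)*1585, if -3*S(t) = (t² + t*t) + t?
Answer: -158500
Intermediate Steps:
S(t) = -2*t²/3 - t/3 (S(t) = -((t² + t*t) + t)/3 = -((t² + t²) + t)/3 = -(2*t² + t)/3 = -(t + 2*t²)/3 = -2*t²/3 - t/3)
S(12)*1585 = -⅓*12*(1 + 2*12)*1585 = -⅓*12*(1 + 24)*1585 = -⅓*12*25*1585 = -100*1585 = -158500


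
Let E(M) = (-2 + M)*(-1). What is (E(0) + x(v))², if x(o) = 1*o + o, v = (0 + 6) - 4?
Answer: 36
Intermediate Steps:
v = 2 (v = 6 - 4 = 2)
x(o) = 2*o (x(o) = o + o = 2*o)
E(M) = 2 - M
(E(0) + x(v))² = ((2 - 1*0) + 2*2)² = ((2 + 0) + 4)² = (2 + 4)² = 6² = 36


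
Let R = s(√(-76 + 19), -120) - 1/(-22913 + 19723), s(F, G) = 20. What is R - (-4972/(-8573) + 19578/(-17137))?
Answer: 9636968005001/468660448190 ≈ 20.563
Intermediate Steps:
R = 63801/3190 (R = 20 - 1/(-22913 + 19723) = 20 - 1/(-3190) = 20 - 1*(-1/3190) = 20 + 1/3190 = 63801/3190 ≈ 20.000)
R - (-4972/(-8573) + 19578/(-17137)) = 63801/3190 - (-4972/(-8573) + 19578/(-17137)) = 63801/3190 - (-4972*(-1/8573) + 19578*(-1/17137)) = 63801/3190 - (4972/8573 - 19578/17137) = 63801/3190 - 1*(-82637030/146915501) = 63801/3190 + 82637030/146915501 = 9636968005001/468660448190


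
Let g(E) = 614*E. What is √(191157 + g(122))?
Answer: √266065 ≈ 515.81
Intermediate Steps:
√(191157 + g(122)) = √(191157 + 614*122) = √(191157 + 74908) = √266065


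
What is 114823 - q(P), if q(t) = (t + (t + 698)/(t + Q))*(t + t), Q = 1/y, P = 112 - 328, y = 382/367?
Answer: 1687479527/82145 ≈ 20543.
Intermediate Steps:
y = 382/367 (y = 382*(1/367) = 382/367 ≈ 1.0409)
P = -216
Q = 367/382 (Q = 1/(382/367) = 367/382 ≈ 0.96073)
q(t) = 2*t*(t + (698 + t)/(367/382 + t)) (q(t) = (t + (t + 698)/(t + 367/382))*(t + t) = (t + (698 + t)/(367/382 + t))*(2*t) = 2*t*(t + (698 + t)/(367/382 + t)))
114823 - q(P) = 114823 - 2*(-216)*(266636 + 382*(-216)**2 + 749*(-216))/(367 + 382*(-216)) = 114823 - 2*(-216)*(266636 + 382*46656 - 161784)/(367 - 82512) = 114823 - 2*(-216)*(266636 + 17822592 - 161784)/(-82145) = 114823 - 2*(-216)*(-1)*17927444/82145 = 114823 - 1*7744655808/82145 = 114823 - 7744655808/82145 = 1687479527/82145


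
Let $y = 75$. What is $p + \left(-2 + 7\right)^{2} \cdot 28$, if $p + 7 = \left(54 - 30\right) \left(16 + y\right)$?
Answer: $2877$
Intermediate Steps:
$p = 2177$ ($p = -7 + \left(54 - 30\right) \left(16 + 75\right) = -7 + 24 \cdot 91 = -7 + 2184 = 2177$)
$p + \left(-2 + 7\right)^{2} \cdot 28 = 2177 + \left(-2 + 7\right)^{2} \cdot 28 = 2177 + 5^{2} \cdot 28 = 2177 + 25 \cdot 28 = 2177 + 700 = 2877$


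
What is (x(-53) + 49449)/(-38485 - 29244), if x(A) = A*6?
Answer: -49131/67729 ≈ -0.72541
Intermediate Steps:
x(A) = 6*A
(x(-53) + 49449)/(-38485 - 29244) = (6*(-53) + 49449)/(-38485 - 29244) = (-318 + 49449)/(-67729) = 49131*(-1/67729) = -49131/67729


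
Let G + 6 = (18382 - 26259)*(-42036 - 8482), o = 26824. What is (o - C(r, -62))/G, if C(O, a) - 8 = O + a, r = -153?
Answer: 27031/397930280 ≈ 6.7929e-5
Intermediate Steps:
G = 397930280 (G = -6 + (18382 - 26259)*(-42036 - 8482) = -6 - 7877*(-50518) = -6 + 397930286 = 397930280)
C(O, a) = 8 + O + a (C(O, a) = 8 + (O + a) = 8 + O + a)
(o - C(r, -62))/G = (26824 - (8 - 153 - 62))/397930280 = (26824 - 1*(-207))*(1/397930280) = (26824 + 207)*(1/397930280) = 27031*(1/397930280) = 27031/397930280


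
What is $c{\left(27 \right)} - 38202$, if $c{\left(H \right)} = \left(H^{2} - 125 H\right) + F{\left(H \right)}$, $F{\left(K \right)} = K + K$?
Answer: $-40794$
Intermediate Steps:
$F{\left(K \right)} = 2 K$
$c{\left(H \right)} = H^{2} - 123 H$ ($c{\left(H \right)} = \left(H^{2} - 125 H\right) + 2 H = H^{2} - 123 H$)
$c{\left(27 \right)} - 38202 = 27 \left(-123 + 27\right) - 38202 = 27 \left(-96\right) - 38202 = -2592 - 38202 = -40794$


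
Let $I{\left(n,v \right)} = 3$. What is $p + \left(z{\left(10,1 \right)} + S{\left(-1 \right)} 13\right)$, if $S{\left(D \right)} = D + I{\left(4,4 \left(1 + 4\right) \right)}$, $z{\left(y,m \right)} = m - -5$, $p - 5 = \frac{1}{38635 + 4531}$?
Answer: $\frac{1597143}{43166} \approx 37.0$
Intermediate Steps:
$p = \frac{215831}{43166}$ ($p = 5 + \frac{1}{38635 + 4531} = 5 + \frac{1}{43166} = \frac{215831}{43166} \approx 5.0$)
$z{\left(y,m \right)} = 5 + m$ ($z{\left(y,m \right)} = m + 5 = 5 + m$)
$S{\left(D \right)} = 3 + D$ ($S{\left(D \right)} = D + 3 = 3 + D$)
$p + \left(z{\left(10,1 \right)} + S{\left(-1 \right)} 13\right) = \frac{215831}{43166} + \left(\left(5 + 1\right) + \left(3 - 1\right) 13\right) = \frac{215831}{43166} + \left(6 + 2 \cdot 13\right) = \frac{215831}{43166} + \left(6 + 26\right) = \frac{215831}{43166} + 32 = \frac{1597143}{43166}$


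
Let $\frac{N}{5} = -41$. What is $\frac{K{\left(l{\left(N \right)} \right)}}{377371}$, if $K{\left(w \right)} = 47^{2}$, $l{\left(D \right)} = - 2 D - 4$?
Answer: $\frac{2209}{377371} \approx 0.0058537$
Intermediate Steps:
$N = -205$ ($N = 5 \left(-41\right) = -205$)
$l{\left(D \right)} = -4 - 2 D$
$K{\left(w \right)} = 2209$
$\frac{K{\left(l{\left(N \right)} \right)}}{377371} = \frac{2209}{377371}$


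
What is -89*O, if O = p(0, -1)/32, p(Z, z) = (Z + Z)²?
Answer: 0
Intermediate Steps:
p(Z, z) = 4*Z² (p(Z, z) = (2*Z)² = 4*Z²)
O = 0 (O = (4*0²)/32 = (4*0)*(1/32) = 0*(1/32) = 0)
-89*O = -89*0 = 0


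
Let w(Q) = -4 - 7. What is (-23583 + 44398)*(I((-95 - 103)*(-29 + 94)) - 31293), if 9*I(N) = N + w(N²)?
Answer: -6130392170/9 ≈ -6.8115e+8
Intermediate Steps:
w(Q) = -11
I(N) = -11/9 + N/9 (I(N) = (N - 11)/9 = (-11 + N)/9 = -11/9 + N/9)
(-23583 + 44398)*(I((-95 - 103)*(-29 + 94)) - 31293) = (-23583 + 44398)*((-11/9 + ((-95 - 103)*(-29 + 94))/9) - 31293) = 20815*((-11/9 + (-198*65)/9) - 31293) = 20815*((-11/9 + (⅑)*(-12870)) - 31293) = 20815*((-11/9 - 1430) - 31293) = 20815*(-12881/9 - 31293) = 20815*(-294518/9) = -6130392170/9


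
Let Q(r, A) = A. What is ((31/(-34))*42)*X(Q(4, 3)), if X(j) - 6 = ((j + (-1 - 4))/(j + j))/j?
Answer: -11501/51 ≈ -225.51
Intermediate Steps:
X(j) = 6 + (-5 + j)/(2*j²) (X(j) = 6 + ((j + (-1 - 4))/(j + j))/j = 6 + ((j - 5)/((2*j)))/j = 6 + ((-5 + j)*(1/(2*j)))/j = 6 + ((-5 + j)/(2*j))/j = 6 + (-5 + j)/(2*j²))
((31/(-34))*42)*X(Q(4, 3)) = ((31/(-34))*42)*((½)*(-5 + 3 + 12*3²)/3²) = ((31*(-1/34))*42)*((½)*(⅑)*(-5 + 3 + 12*9)) = (-31/34*42)*((½)*(⅑)*(-5 + 3 + 108)) = -651*106/(34*9) = -651/17*53/9 = -11501/51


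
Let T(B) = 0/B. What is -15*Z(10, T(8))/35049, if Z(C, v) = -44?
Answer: 220/11683 ≈ 0.018831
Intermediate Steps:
T(B) = 0
-15*Z(10, T(8))/35049 = -15*(-44)/35049 = 660*(1/35049) = 220/11683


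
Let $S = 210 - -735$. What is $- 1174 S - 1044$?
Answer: $-1110474$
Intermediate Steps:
$S = 945$ ($S = 210 + 735 = 945$)
$- 1174 S - 1044 = \left(-1174\right) 945 - 1044 = -1109430 - 1044 = -1110474$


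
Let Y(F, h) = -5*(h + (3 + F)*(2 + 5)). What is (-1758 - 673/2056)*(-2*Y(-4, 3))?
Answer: 18075605/257 ≈ 70333.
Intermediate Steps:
Y(F, h) = -105 - 35*F - 5*h (Y(F, h) = -5*(h + (3 + F)*7) = -5*(h + (21 + 7*F)) = -5*(21 + h + 7*F) = -105 - 35*F - 5*h)
(-1758 - 673/2056)*(-2*Y(-4, 3)) = (-1758 - 673/2056)*(-2*(-105 - 35*(-4) - 5*3)) = (-1758 - 673*1/2056)*(-2*(-105 + 140 - 15)) = (-1758 - 673/2056)*(-2*20) = -3615121/2056*(-40) = 18075605/257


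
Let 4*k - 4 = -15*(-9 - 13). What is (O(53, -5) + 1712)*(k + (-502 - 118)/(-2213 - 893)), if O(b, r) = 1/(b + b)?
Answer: 47177717283/329236 ≈ 1.4329e+5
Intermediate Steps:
k = 167/2 (k = 1 + (-15*(-9 - 13))/4 = 1 + (-15*(-22))/4 = 1 + (1/4)*330 = 1 + 165/2 = 167/2 ≈ 83.500)
O(b, r) = 1/(2*b)
(O(53, -5) + 1712)*(k + (-502 - 118)/(-2213 - 893)) = ((1/2)/53 + 1712)*(167/2 + (-502 - 118)/(-2213 - 893)) = ((1/2)*(1/53) + 1712)*(167/2 - 620/(-3106)) = (1/106 + 1712)*(167/2 - 620*(-1/3106)) = 181473*(167/2 + 310/1553)/106 = (181473/106)*(259971/3106) = 47177717283/329236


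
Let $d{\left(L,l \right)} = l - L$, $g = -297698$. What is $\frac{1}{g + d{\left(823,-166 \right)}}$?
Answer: $- \frac{1}{298687} \approx -3.348 \cdot 10^{-6}$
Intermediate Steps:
$\frac{1}{g + d{\left(823,-166 \right)}} = \frac{1}{-297698 - 989} = \frac{1}{-298687} = - \frac{1}{298687}$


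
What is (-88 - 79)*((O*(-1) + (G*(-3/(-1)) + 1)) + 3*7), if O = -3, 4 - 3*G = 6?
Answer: -3841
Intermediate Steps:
G = -2/3 (G = 4/3 - 1/3*6 = 4/3 - 2 = -2/3 ≈ -0.66667)
(-88 - 79)*((O*(-1) + (G*(-3/(-1)) + 1)) + 3*7) = (-88 - 79)*((-3*(-1) + (-(-2)/(-1) + 1)) + 3*7) = -167*((3 + (-(-2)*(-1) + 1)) + 21) = -167*((3 + (-2/3*3 + 1)) + 21) = -167*((3 + (-2 + 1)) + 21) = -167*((3 - 1) + 21) = -167*(2 + 21) = -167*23 = -3841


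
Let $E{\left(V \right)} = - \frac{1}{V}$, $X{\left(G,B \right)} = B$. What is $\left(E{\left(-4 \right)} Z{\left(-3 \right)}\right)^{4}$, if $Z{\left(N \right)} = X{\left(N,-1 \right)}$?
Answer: $\frac{1}{256} \approx 0.0039063$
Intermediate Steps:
$Z{\left(N \right)} = -1$
$\left(E{\left(-4 \right)} Z{\left(-3 \right)}\right)^{4} = \left(- \frac{1}{-4} \left(-1\right)\right)^{4} = \left(\left(-1\right) \left(- \frac{1}{4}\right) \left(-1\right)\right)^{4} = \left(\frac{1}{4} \left(-1\right)\right)^{4} = \left(- \frac{1}{4}\right)^{4} = \frac{1}{256}$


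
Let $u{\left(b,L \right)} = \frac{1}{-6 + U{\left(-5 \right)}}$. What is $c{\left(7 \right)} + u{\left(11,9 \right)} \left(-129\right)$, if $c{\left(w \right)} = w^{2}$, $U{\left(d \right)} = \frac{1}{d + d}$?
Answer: $\frac{4279}{61} \approx 70.148$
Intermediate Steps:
$U{\left(d \right)} = \frac{1}{2 d}$
$u{\left(b,L \right)} = - \frac{10}{61}$ ($u{\left(b,L \right)} = \frac{1}{-6 + \frac{1}{2 \left(-5\right)}} = \frac{1}{-6 + \frac{1}{2} \left(- \frac{1}{5}\right)} = \frac{1}{-6 - \frac{1}{10}} = \frac{1}{- \frac{61}{10}} = - \frac{10}{61}$)
$c{\left(7 \right)} + u{\left(11,9 \right)} \left(-129\right) = 7^{2} - - \frac{1290}{61} = 49 + \frac{1290}{61} = \frac{4279}{61}$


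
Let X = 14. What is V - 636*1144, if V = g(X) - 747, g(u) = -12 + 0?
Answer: -728343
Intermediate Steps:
g(u) = -12
V = -759 (V = -12 - 747 = -759)
V - 636*1144 = -759 - 636*1144 = -759 - 727584 = -728343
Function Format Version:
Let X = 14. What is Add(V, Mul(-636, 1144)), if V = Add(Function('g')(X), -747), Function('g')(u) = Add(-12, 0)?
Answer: -728343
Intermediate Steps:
Function('g')(u) = -12
V = -759 (V = Add(-12, -747) = -759)
Add(V, Mul(-636, 1144)) = Add(-759, Mul(-636, 1144)) = Add(-759, -727584) = -728343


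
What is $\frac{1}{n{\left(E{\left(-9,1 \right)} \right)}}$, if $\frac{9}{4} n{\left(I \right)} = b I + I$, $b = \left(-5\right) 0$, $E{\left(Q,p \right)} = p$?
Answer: $\frac{9}{4} \approx 2.25$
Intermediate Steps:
$b = 0$
$n{\left(I \right)} = \frac{4 I}{9}$ ($n{\left(I \right)} = \frac{4 \left(0 I + I\right)}{9} = \frac{4 \left(0 + I\right)}{9} = \frac{4 I}{9}$)
$\frac{1}{n{\left(E{\left(-9,1 \right)} \right)}} = \frac{1}{\frac{4}{9} \cdot 1} = \frac{1}{\frac{4}{9}} = \frac{9}{4}$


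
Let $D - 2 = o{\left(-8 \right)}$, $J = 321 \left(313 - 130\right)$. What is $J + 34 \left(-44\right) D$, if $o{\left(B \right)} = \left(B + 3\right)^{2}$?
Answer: $18351$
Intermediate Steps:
$J = 58743$ ($J = 321 \cdot 183 = 58743$)
$o{\left(B \right)} = \left(3 + B\right)^{2}$
$D = 27$ ($D = 2 + \left(3 - 8\right)^{2} = 2 + \left(-5\right)^{2} = 2 + 25 = 27$)
$J + 34 \left(-44\right) D = 58743 + 34 \left(-44\right) 27 = 58743 - 40392 = 18351$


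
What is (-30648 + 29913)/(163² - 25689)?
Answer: -147/176 ≈ -0.83523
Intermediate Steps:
(-30648 + 29913)/(163² - 25689) = -735/(26569 - 25689) = -735/880 = -735*1/880 = -147/176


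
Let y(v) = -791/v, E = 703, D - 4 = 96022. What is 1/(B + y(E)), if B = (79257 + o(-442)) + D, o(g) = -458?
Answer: 703/122901184 ≈ 5.7200e-6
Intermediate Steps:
D = 96026 (D = 4 + 96022 = 96026)
B = 174825 (B = (79257 - 458) + 96026 = 78799 + 96026 = 174825)
1/(B + y(E)) = 1/(174825 - 791/703) = 1/(122901184/703) = 703/122901184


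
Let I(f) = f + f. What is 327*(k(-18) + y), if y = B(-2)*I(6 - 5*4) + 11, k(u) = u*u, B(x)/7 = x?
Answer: 237729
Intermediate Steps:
B(x) = 7*x
I(f) = 2*f
k(u) = u**2
y = 403 (y = (7*(-2))*(2*(6 - 5*4)) + 11 = -28*(6 - 20) + 11 = -28*(-14) + 11 = -14*(-28) + 11 = 392 + 11 = 403)
327*(k(-18) + y) = 327*((-18)**2 + 403) = 327*(324 + 403) = 327*727 = 237729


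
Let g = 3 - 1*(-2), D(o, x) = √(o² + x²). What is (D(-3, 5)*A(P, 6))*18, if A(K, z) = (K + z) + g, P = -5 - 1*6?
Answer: 0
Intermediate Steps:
P = -11 (P = -5 - 6 = -11)
g = 5 (g = 3 + 2 = 5)
A(K, z) = 5 + K + z (A(K, z) = (K + z) + 5 = 5 + K + z)
(D(-3, 5)*A(P, 6))*18 = (√((-3)² + 5²)*(5 - 11 + 6))*18 = (√(9 + 25)*0)*18 = (√34*0)*18 = 0*18 = 0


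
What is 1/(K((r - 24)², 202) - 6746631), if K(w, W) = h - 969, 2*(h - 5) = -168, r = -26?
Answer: -1/6747679 ≈ -1.4820e-7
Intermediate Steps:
h = -79 (h = 5 + (½)*(-168) = 5 - 84 = -79)
K(w, W) = -1048 (K(w, W) = -79 - 969 = -1048)
1/(K((r - 24)², 202) - 6746631) = 1/(-1048 - 6746631) = 1/(-6747679) = -1/6747679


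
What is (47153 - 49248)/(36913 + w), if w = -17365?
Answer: -2095/19548 ≈ -0.10717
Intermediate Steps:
(47153 - 49248)/(36913 + w) = (47153 - 49248)/(36913 - 17365) = -2095/19548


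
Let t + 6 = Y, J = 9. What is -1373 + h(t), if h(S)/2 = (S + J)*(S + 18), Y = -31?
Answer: -309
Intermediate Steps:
t = -37 (t = -6 - 31 = -37)
h(S) = 2*(9 + S)*(18 + S) (h(S) = 2*((S + 9)*(S + 18)) = 2*((9 + S)*(18 + S)) = 2*(9 + S)*(18 + S))
-1373 + h(t) = -1373 + (324 + 2*(-37)**2 + 54*(-37)) = -1373 + (324 + 2*1369 - 1998) = -1373 + (324 + 2738 - 1998) = -1373 + 1064 = -309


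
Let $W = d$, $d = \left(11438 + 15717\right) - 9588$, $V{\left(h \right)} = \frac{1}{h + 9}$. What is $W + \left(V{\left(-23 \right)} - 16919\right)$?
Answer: $\frac{9071}{14} \approx 647.93$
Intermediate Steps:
$V{\left(h \right)} = \frac{1}{9 + h}$
$d = 17567$ ($d = 27155 - 9588 = 17567$)
$W = 17567$
$W + \left(V{\left(-23 \right)} - 16919\right) = 17567 - \left(16919 - \frac{1}{9 - 23}\right) = 17567 - \left(16919 - \frac{1}{-14}\right) = 17567 - \frac{236867}{14} = \frac{9071}{14}$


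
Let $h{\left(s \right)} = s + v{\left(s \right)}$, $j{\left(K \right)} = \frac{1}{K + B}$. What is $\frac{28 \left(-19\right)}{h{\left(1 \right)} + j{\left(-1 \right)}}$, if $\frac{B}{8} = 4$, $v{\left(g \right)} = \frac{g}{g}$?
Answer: $- \frac{2356}{9} \approx -261.78$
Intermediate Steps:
$v{\left(g \right)} = 1$
$B = 32$ ($B = 8 \cdot 4 = 32$)
$j{\left(K \right)} = \frac{1}{32 + K}$ ($j{\left(K \right)} = \frac{1}{K + 32} = \frac{1}{32 + K}$)
$h{\left(s \right)} = 1 + s$ ($h{\left(s \right)} = s + 1 = 1 + s$)
$\frac{28 \left(-19\right)}{h{\left(1 \right)} + j{\left(-1 \right)}} = \frac{28 \left(-19\right)}{\left(1 + 1\right) + \frac{1}{32 - 1}} = - \frac{532}{2 + \frac{1}{31}} = - \frac{532}{\frac{63}{31}} = \left(-532\right) \frac{31}{63} = - \frac{2356}{9}$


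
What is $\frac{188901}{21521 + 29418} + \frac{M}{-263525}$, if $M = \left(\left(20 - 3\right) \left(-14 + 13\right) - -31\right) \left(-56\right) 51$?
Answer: $\frac{51816881001}{13423699975} \approx 3.8601$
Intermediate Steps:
$M = -39984$ ($M = \left(17 \left(-1\right) + 31\right) \left(-56\right) 51 = \left(-17 + 31\right) \left(-56\right) 51 = 14 \left(-56\right) 51 = \left(-784\right) 51 = -39984$)
$\frac{188901}{21521 + 29418} + \frac{M}{-263525} = \frac{188901}{21521 + 29418} - \frac{39984}{-263525} = \frac{188901}{50939} - - \frac{39984}{263525} = 188901 \cdot \frac{1}{50939} + \frac{39984}{263525} = \frac{188901}{50939} + \frac{39984}{263525} = \frac{51816881001}{13423699975}$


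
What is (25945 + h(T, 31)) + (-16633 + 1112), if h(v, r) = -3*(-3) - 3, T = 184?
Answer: 10430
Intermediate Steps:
h(v, r) = 6 (h(v, r) = 9 - 3 = 6)
(25945 + h(T, 31)) + (-16633 + 1112) = (25945 + 6) + (-16633 + 1112) = 25951 - 15521 = 10430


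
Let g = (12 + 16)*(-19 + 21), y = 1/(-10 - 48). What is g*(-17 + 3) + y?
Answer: -45473/58 ≈ -784.02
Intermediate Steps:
y = -1/58 (y = 1/(-58) = -1/58 ≈ -0.017241)
g = 56 (g = 28*2 = 56)
g*(-17 + 3) + y = 56*(-17 + 3) - 1/58 = 56*(-14) - 1/58 = -784 - 1/58 = -45473/58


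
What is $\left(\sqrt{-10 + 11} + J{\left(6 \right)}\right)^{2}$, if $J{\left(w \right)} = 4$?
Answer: $25$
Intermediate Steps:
$\left(\sqrt{-10 + 11} + J{\left(6 \right)}\right)^{2} = \left(\sqrt{-10 + 11} + 4\right)^{2} = \left(\sqrt{1} + 4\right)^{2} = \left(1 + 4\right)^{2} = 5^{2} = 25$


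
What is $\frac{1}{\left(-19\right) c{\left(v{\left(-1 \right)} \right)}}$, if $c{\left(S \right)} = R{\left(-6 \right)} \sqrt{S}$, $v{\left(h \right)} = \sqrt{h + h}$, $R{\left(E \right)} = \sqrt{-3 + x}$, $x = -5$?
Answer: $\frac{\sqrt[4]{-2}}{76} \approx 0.011064 + 0.011064 i$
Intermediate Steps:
$R{\left(E \right)} = 2 i \sqrt{2}$ ($R{\left(E \right)} = \sqrt{-3 - 5} = \sqrt{-8} = 2 i \sqrt{2}$)
$v{\left(h \right)} = \sqrt{2} \sqrt{h}$ ($v{\left(h \right)} = \sqrt{2 h} = \sqrt{2} \sqrt{h}$)
$c{\left(S \right)} = 2 i \sqrt{2} \sqrt{S}$
$\frac{1}{\left(-19\right) c{\left(v{\left(-1 \right)} \right)}} = \frac{1}{\left(-19\right) 2 i \sqrt{2} \sqrt{\sqrt{2} \sqrt{-1}}} = \frac{1}{\left(-19\right) 2 i \sqrt{2} \sqrt{\sqrt{2} i}} = \frac{1}{\left(-19\right) 2 i \sqrt{2} \sqrt{i \sqrt{2}}} = \frac{1}{\left(-19\right) 2 i \sqrt{2} \sqrt[4]{2} \sqrt{i}} = \frac{1}{\left(-19\right) 2 i 2^{\frac{3}{4}} \sqrt{i}} = \frac{1}{\left(-38\right) i 2^{\frac{3}{4}} \sqrt{i}} = - \frac{i \sqrt[4]{2} i^{\frac{3}{2}}}{76}$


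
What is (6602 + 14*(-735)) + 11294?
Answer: 7606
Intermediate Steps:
(6602 + 14*(-735)) + 11294 = (6602 - 10290) + 11294 = -3688 + 11294 = 7606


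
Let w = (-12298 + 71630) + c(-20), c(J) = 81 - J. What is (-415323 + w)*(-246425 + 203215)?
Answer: 15378006900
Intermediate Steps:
w = 59433 (w = (-12298 + 71630) + (81 - 1*(-20)) = 59332 + (81 + 20) = 59332 + 101 = 59433)
(-415323 + w)*(-246425 + 203215) = (-415323 + 59433)*(-246425 + 203215) = -355890*(-43210) = 15378006900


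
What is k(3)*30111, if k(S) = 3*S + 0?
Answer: 270999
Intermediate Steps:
k(S) = 3*S
k(3)*30111 = (3*3)*30111 = 9*30111 = 270999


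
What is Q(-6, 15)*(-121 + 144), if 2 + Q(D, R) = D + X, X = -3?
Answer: -253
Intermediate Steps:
Q(D, R) = -5 + D (Q(D, R) = -2 + (D - 3) = -2 + (-3 + D) = -5 + D)
Q(-6, 15)*(-121 + 144) = (-5 - 6)*(-121 + 144) = -11*23 = -253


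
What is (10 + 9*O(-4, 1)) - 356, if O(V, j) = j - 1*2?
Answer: -355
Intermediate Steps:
O(V, j) = -2 + j (O(V, j) = j - 2 = -2 + j)
(10 + 9*O(-4, 1)) - 356 = (10 + 9*(-2 + 1)) - 356 = (10 + 9*(-1)) - 356 = (10 - 9) - 356 = 1 - 356 = -355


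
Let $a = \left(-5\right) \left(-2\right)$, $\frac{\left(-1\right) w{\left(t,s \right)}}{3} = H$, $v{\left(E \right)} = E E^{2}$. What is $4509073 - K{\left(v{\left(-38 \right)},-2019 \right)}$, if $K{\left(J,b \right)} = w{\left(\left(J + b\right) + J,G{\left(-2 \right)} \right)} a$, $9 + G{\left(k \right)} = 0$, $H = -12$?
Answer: $4508713$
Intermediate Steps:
$v{\left(E \right)} = E^{3}$
$G{\left(k \right)} = -9$ ($G{\left(k \right)} = -9 + 0 = -9$)
$w{\left(t,s \right)} = 36$ ($w{\left(t,s \right)} = \left(-3\right) \left(-12\right) = 36$)
$a = 10$
$K{\left(J,b \right)} = 360$ ($K{\left(J,b \right)} = 36 \cdot 10 = 360$)
$4509073 - K{\left(v{\left(-38 \right)},-2019 \right)} = 4509073 - 360 = 4508713$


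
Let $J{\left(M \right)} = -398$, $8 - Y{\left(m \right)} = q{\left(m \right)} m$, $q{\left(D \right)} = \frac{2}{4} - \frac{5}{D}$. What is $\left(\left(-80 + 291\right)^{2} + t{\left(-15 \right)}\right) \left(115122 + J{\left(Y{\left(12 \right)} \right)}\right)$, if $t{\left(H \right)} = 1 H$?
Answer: $5105906344$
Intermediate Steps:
$q{\left(D \right)} = \frac{1}{2} - \frac{5}{D}$ ($q{\left(D \right)} = 2 \cdot \frac{1}{4} - \frac{5}{D} = \frac{1}{2} - \frac{5}{D}$)
$t{\left(H \right)} = H$
$Y{\left(m \right)} = 13 - \frac{m}{2}$ ($Y{\left(m \right)} = 8 - \frac{-10 + m}{2 m} m = 8 - \left(-5 + \frac{m}{2}\right) = 13 - \frac{m}{2}$)
$\left(\left(-80 + 291\right)^{2} + t{\left(-15 \right)}\right) \left(115122 + J{\left(Y{\left(12 \right)} \right)}\right) = \left(\left(-80 + 291\right)^{2} - 15\right) \left(115122 - 398\right) = \left(211^{2} - 15\right) 114724 = \left(44521 - 15\right) 114724 = 44506 \cdot 114724 = 5105906344$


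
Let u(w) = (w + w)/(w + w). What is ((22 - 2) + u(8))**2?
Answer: 441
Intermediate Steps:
u(w) = 1 (u(w) = (2*w)/((2*w)) = (2*w)*(1/(2*w)) = 1)
((22 - 2) + u(8))**2 = ((22 - 2) + 1)**2 = (20 + 1)**2 = 21**2 = 441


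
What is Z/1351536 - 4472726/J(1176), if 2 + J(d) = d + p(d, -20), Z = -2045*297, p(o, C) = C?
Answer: -1007625184391/259945424 ≈ -3876.3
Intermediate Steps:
Z = -607365
J(d) = -22 + d (J(d) = -2 + (d - 20) = -2 + (-20 + d) = -22 + d)
Z/1351536 - 4472726/J(1176) = -607365/1351536 - 4472726/(-22 + 1176) = -607365*1/1351536 - 4472726/1154 = -202455/450512 - 4472726*1/1154 = -202455/450512 - 2236363/577 = -1007625184391/259945424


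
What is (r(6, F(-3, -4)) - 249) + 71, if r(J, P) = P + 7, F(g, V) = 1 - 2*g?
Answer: -164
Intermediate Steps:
r(J, P) = 7 + P
(r(6, F(-3, -4)) - 249) + 71 = ((7 + (1 - 2*(-3))) - 249) + 71 = ((7 + (1 + 6)) - 249) + 71 = ((7 + 7) - 249) + 71 = (14 - 249) + 71 = -235 + 71 = -164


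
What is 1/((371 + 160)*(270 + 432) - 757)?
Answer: 1/372005 ≈ 2.6881e-6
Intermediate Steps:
1/((371 + 160)*(270 + 432) - 757) = 1/(531*702 - 757) = 1/(372762 - 757) = 1/372005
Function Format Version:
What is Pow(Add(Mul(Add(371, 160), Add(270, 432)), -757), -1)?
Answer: Rational(1, 372005) ≈ 2.6881e-6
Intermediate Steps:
Pow(Add(Mul(Add(371, 160), Add(270, 432)), -757), -1) = Pow(Add(Mul(531, 702), -757), -1) = Pow(Add(372762, -757), -1) = Pow(372005, -1) = Rational(1, 372005)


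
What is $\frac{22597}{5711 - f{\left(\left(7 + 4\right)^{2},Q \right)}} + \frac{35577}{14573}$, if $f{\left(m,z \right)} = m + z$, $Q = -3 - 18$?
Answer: $\frac{8964892}{1385917} \approx 6.4686$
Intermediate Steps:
$Q = -21$ ($Q = -3 - 18 = -21$)
$\frac{22597}{5711 - f{\left(\left(7 + 4\right)^{2},Q \right)}} + \frac{35577}{14573} = \frac{22597}{5711 - \left(\left(7 + 4\right)^{2} - 21\right)} + \frac{35577}{14573} = \frac{22597}{5711 - \left(11^{2} - 21\right)} + 35577 \cdot \frac{1}{14573} = \frac{22597}{5711 - \left(121 - 21\right)} + \frac{603}{247} = \frac{22597}{5711 - 100} + \frac{603}{247} = \frac{22597}{5611} + \frac{603}{247} = \frac{8964892}{1385917}$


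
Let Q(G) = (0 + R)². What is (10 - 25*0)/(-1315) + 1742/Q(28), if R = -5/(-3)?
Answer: 4123264/6575 ≈ 627.11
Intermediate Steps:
R = 5/3 (R = -5*(-⅓) = 5/3 ≈ 1.6667)
Q(G) = 25/9 (Q(G) = (0 + 5/3)² = (5/3)² = 25/9)
(10 - 25*0)/(-1315) + 1742/Q(28) = (10 - 25*0)/(-1315) + 1742/(25/9) = (10 + 0)*(-1/1315) + 1742*(9/25) = 10*(-1/1315) + 15678/25 = -2/263 + 15678/25 = 4123264/6575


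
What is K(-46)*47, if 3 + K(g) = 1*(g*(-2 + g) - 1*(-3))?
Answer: 103776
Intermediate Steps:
K(g) = g*(-2 + g) (K(g) = -3 + 1*(g*(-2 + g) - 1*(-3)) = -3 + 1*(g*(-2 + g) + 3) = -3 + 1*(3 + g*(-2 + g)) = -3 + (3 + g*(-2 + g)) = g*(-2 + g))
K(-46)*47 = -46*(-2 - 46)*47 = -46*(-48)*47 = 2208*47 = 103776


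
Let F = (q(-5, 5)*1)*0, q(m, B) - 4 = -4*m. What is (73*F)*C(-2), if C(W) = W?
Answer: 0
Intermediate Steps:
q(m, B) = 4 - 4*m
F = 0 (F = ((4 - 4*(-5))*1)*0 = ((4 + 20)*1)*0 = (24*1)*0 = 24*0 = 0)
(73*F)*C(-2) = (73*0)*(-2) = 0*(-2) = 0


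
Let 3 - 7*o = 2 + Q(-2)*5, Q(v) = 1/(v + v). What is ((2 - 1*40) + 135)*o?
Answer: 873/28 ≈ 31.179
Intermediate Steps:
Q(v) = 1/(2*v)
o = 9/28 (o = 3/7 - (2 + ((½)/(-2))*5)/7 = 3/7 - (2 + ((½)*(-½))*5)/7 = 3/7 - (2 - ¼*5)/7 = 3/7 - (2 - 5/4)/7 = 3/7 - ⅐*¾ = 3/7 - 3/28 = 9/28 ≈ 0.32143)
((2 - 1*40) + 135)*o = ((2 - 1*40) + 135)*(9/28) = ((2 - 40) + 135)*(9/28) = (-38 + 135)*(9/28) = 97*(9/28) = 873/28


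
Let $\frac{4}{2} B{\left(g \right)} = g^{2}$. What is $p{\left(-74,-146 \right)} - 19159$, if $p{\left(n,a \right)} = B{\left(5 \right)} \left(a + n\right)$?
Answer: $-21909$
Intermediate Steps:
$B{\left(g \right)} = \frac{g^{2}}{2}$
$p{\left(n,a \right)} = \frac{25 a}{2} + \frac{25 n}{2}$ ($p{\left(n,a \right)} = \frac{5^{2}}{2} \left(a + n\right) = \frac{1}{2} \cdot 25 \left(a + n\right) = \frac{25 \left(a + n\right)}{2} = \frac{25 a}{2} + \frac{25 n}{2}$)
$p{\left(-74,-146 \right)} - 19159 = \left(\frac{25}{2} \left(-146\right) + \frac{25}{2} \left(-74\right)\right) - 19159 = \left(-1825 - 925\right) - 19159 = -2750 - 19159 = -21909$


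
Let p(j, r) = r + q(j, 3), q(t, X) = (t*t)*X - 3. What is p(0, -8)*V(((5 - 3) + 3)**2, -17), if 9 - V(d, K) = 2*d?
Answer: 451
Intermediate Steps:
V(d, K) = 9 - 2*d
q(t, X) = -3 + X*t**2 (q(t, X) = t**2*X - 3 = X*t**2 - 3 = -3 + X*t**2)
p(j, r) = -3 + r + 3*j**2 (p(j, r) = r + (-3 + 3*j**2) = -3 + r + 3*j**2)
p(0, -8)*V(((5 - 3) + 3)**2, -17) = (-3 - 8 + 3*0**2)*(9 - 2*((5 - 3) + 3)**2) = (-3 - 8 + 3*0)*(9 - 2*(2 + 3)**2) = (-3 - 8 + 0)*(9 - 2*5**2) = -11*(9 - 2*25) = -11*(9 - 50) = -11*(-41) = 451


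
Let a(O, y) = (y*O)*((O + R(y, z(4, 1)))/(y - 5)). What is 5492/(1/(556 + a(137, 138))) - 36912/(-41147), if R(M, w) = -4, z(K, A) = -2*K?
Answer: 4398009640600/41147 ≈ 1.0689e+8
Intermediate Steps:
a(O, y) = O*y*(-4 + O)/(-5 + y) (a(O, y) = (y*O)*((O - 4)/(y - 5)) = (O*y)*((-4 + O)/(-5 + y)) = O*y*(-4 + O)/(-5 + y))
5492/(1/(556 + a(137, 138))) - 36912/(-41147) = 5492/(1/(556 + 137*138*(-4 + 137)/(-5 + 138))) - 36912/(-41147) = 5492/(1/(556 + 137*138*133/133)) - 36912*(-1/41147) = 5492/(1/(556 + 137*138*(1/133)*133)) + 36912/41147 = 5492/(1/(556 + 18906)) + 36912/41147 = 5492/(1/19462) + 36912/41147 = 5492*19462 + 36912/41147 = 106885304 + 36912/41147 = 4398009640600/41147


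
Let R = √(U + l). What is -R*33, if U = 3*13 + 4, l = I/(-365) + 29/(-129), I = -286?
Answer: -22*√24142409985/15695 ≈ -217.80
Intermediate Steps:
l = 26309/47085 (l = -286/(-365) + 29/(-129) = -286*(-1/365) + 29*(-1/129) = 286/365 - 29/129 = 26309/47085 ≈ 0.55876)
U = 43 (U = 39 + 4 = 43)
R = 2*√24142409985/47085 (R = √(43 + 26309/47085) = √(2050964/47085) = 2*√24142409985/47085 ≈ 6.5999)
-R*33 = -2*√24142409985/47085*33 = -22*√24142409985/15695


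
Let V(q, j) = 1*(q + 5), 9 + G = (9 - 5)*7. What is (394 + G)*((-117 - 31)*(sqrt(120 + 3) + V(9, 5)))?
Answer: -855736 - 61124*sqrt(123) ≈ -1.5336e+6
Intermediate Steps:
G = 19 (G = -9 + (9 - 5)*7 = -9 + 4*7 = -9 + 28 = 19)
V(q, j) = 5 + q (V(q, j) = 1*(5 + q) = 5 + q)
(394 + G)*((-117 - 31)*(sqrt(120 + 3) + V(9, 5))) = (394 + 19)*((-117 - 31)*(sqrt(120 + 3) + (5 + 9))) = 413*(-148*(sqrt(123) + 14)) = 413*(-148*(14 + sqrt(123))) = 413*(-2072 - 148*sqrt(123)) = -855736 - 61124*sqrt(123)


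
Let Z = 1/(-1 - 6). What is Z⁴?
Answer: 1/2401 ≈ 0.00041649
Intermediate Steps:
Z = -⅐ (Z = 1/(-7) = -⅐ ≈ -0.14286)
Z⁴ = (-⅐)⁴ = 1/2401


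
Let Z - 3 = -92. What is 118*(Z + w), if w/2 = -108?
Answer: -35990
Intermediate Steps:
Z = -89 (Z = 3 - 92 = -89)
w = -216 (w = 2*(-108) = -216)
118*(Z + w) = 118*(-89 - 216) = 118*(-305) = -35990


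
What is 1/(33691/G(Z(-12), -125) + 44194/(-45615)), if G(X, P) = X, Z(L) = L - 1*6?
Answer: -273690/512536819 ≈ -0.00053399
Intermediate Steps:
Z(L) = -6 + L (Z(L) = L - 6 = -6 + L)
1/(33691/G(Z(-12), -125) + 44194/(-45615)) = 1/(33691/(-6 - 12) + 44194/(-45615)) = 1/(33691/(-18) + 44194*(-1/45615)) = 1/(33691*(-1/18) - 44194/45615) = 1/(-33691/18 - 44194/45615) = 1/(-512536819/273690) = -273690/512536819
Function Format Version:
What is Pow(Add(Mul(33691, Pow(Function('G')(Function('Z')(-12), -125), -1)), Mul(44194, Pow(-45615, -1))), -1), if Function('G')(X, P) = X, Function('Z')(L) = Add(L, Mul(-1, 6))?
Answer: Rational(-273690, 512536819) ≈ -0.00053399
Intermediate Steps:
Function('Z')(L) = Add(-6, L) (Function('Z')(L) = Add(L, -6) = Add(-6, L))
Pow(Add(Mul(33691, Pow(Function('G')(Function('Z')(-12), -125), -1)), Mul(44194, Pow(-45615, -1))), -1) = Pow(Add(Mul(33691, Pow(Add(-6, -12), -1)), Mul(44194, Pow(-45615, -1))), -1) = Pow(Add(Mul(33691, Pow(-18, -1)), Mul(44194, Rational(-1, 45615))), -1) = Pow(Add(Mul(33691, Rational(-1, 18)), Rational(-44194, 45615)), -1) = Pow(Add(Rational(-33691, 18), Rational(-44194, 45615)), -1) = Pow(Rational(-512536819, 273690), -1) = Rational(-273690, 512536819)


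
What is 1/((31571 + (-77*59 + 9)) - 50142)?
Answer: -1/23105 ≈ -4.3281e-5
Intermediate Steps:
1/((31571 + (-77*59 + 9)) - 50142) = 1/((31571 + (-4543 + 9)) - 50142) = 1/((31571 - 4534) - 50142) = 1/(27037 - 50142) = 1/(-23105) = -1/23105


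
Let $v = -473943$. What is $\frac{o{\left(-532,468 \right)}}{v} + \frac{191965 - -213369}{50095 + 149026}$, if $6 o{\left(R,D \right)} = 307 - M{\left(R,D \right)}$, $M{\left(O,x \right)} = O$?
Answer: $\frac{67792012309}{33307766154} \approx 2.0353$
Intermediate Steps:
$o{\left(R,D \right)} = \frac{307}{6} - \frac{R}{6}$ ($o{\left(R,D \right)} = \frac{307 - R}{6} = \frac{307}{6} - \frac{R}{6}$)
$\frac{o{\left(-532,468 \right)}}{v} + \frac{191965 - -213369}{50095 + 149026} = \frac{\frac{307}{6} - - \frac{266}{3}}{-473943} + \frac{191965 - -213369}{50095 + 149026} = \left(\frac{307}{6} + \frac{266}{3}\right) \left(- \frac{1}{473943}\right) + \frac{191965 + 213369}{199121} = \frac{839}{6} \left(- \frac{1}{473943}\right) + 405334 \cdot \frac{1}{199121} = - \frac{839}{2843658} + \frac{405334}{199121} = \frac{67792012309}{33307766154}$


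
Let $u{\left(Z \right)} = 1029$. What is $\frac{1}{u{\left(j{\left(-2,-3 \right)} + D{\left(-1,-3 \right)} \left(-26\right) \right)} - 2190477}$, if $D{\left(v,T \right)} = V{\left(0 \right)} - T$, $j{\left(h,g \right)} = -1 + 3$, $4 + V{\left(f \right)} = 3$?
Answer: $- \frac{1}{2189448} \approx -4.5674 \cdot 10^{-7}$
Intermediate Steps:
$V{\left(f \right)} = -1$ ($V{\left(f \right)} = -4 + 3 = -1$)
$j{\left(h,g \right)} = 2$
$D{\left(v,T \right)} = -1 - T$
$\frac{1}{u{\left(j{\left(-2,-3 \right)} + D{\left(-1,-3 \right)} \left(-26\right) \right)} - 2190477} = \frac{1}{1029 - 2190477} = \frac{1}{-2189448} = - \frac{1}{2189448}$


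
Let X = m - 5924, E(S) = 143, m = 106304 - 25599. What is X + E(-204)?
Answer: 74924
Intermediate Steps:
m = 80705
X = 74781 (X = 80705 - 5924 = 74781)
X + E(-204) = 74781 + 143 = 74924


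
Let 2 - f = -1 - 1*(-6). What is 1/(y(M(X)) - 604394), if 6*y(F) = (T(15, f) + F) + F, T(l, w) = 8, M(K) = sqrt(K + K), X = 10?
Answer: -2719767/1643807229832 - 3*sqrt(5)/1643807229832 ≈ -1.6546e-6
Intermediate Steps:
M(K) = sqrt(2)*sqrt(K) (M(K) = sqrt(2*K) = sqrt(2)*sqrt(K))
f = -3 (f = 2 - (-1 - 1*(-6)) = 2 - (-1 + 6) = 2 - 1*5 = 2 - 5 = -3)
y(F) = 4/3 + F/3 (y(F) = ((8 + F) + F)/6 = (8 + 2*F)/6 = 4/3 + F/3)
1/(y(M(X)) - 604394) = 1/((4/3 + (sqrt(2)*sqrt(10))/3) - 604394) = 1/((4/3 + (2*sqrt(5))/3) - 604394) = 1/((4/3 + 2*sqrt(5)/3) - 604394) = 1/(-1813178/3 + 2*sqrt(5)/3)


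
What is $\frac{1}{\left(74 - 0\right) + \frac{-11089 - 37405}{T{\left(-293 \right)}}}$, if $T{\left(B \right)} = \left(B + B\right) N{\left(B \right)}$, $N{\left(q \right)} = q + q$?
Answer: $\frac{171698}{12681405} \approx 0.013539$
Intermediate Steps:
$N{\left(q \right)} = 2 q$
$T{\left(B \right)} = 4 B^{2}$ ($T{\left(B \right)} = \left(B + B\right) 2 B = 2 B 2 B = 4 B^{2}$)
$\frac{1}{\left(74 - 0\right) + \frac{-11089 - 37405}{T{\left(-293 \right)}}} = \frac{1}{\left(74 - 0\right) + \frac{-11089 - 37405}{4 \left(-293\right)^{2}}} = \frac{1}{\left(74 + 0\right) + \frac{-11089 - 37405}{4 \cdot 85849}} = \frac{1}{74 - \frac{48494}{343396}} = \frac{1}{74 - \frac{24247}{171698}} = \frac{1}{\frac{12681405}{171698}} = \frac{171698}{12681405}$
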